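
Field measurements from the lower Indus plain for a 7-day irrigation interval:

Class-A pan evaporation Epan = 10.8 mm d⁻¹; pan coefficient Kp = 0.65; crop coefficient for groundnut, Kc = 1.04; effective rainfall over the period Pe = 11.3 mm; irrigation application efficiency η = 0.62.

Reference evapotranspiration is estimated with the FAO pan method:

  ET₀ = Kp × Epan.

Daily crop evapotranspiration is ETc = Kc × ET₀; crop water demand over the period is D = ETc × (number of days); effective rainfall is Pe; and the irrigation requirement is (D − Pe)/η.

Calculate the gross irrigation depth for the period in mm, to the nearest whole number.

ET₀ = 0.65 × 10.8 = 7.0200 mm/d
ETc = Kc × ET₀ = 1.04 × 7.0200 = 7.3008 mm/d
Crop demand D = ETc × 7 d = 7.3008 × 7 = 51.106 mm
D − Pe = 51.106 − 11.3 = 39.806 mm
Gross irrigation = 39.806 / 0.62 = 64.203 mm

64 mm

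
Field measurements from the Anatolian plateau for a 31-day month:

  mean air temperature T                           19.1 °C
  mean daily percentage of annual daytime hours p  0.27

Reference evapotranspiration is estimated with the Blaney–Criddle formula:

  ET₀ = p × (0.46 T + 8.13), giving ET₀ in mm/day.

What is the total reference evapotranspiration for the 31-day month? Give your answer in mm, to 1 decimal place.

141.6 mm

ET₀ = 0.27 × (0.46 × 19.1 + 8.13) = 0.27 × 16.916 = 4.5673 mm/d
Monthly total = 4.5673 × 31 = 141.586 mm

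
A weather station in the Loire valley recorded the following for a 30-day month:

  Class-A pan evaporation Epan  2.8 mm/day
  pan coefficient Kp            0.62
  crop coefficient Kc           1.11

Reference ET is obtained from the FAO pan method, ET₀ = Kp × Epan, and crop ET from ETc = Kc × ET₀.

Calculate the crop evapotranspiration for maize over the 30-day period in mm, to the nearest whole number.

ET₀ = 0.62 × 2.8 = 1.7360 mm/d
ETc = Kc × ET₀ = 1.11 × 1.7360 = 1.9270 mm/d
Over 30 days: 1.9270 × 30 = 57.810 mm

58 mm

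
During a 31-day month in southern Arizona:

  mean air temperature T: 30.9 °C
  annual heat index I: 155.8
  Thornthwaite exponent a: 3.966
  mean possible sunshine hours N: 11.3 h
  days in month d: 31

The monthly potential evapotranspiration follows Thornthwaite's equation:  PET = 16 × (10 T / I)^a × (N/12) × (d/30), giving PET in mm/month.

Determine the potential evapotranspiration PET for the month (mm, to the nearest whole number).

235 mm

10T/I = 10 × 30.9 / 155.8 = 1.9833
(10T/I)^a = 1.9833^3.966 = 15.1162
Uncorrected PET = 16 × 15.1162 = 241.859 mm
Correction = (N/12)(d/30) = (11.3/12)(31/30) = 0.9731
PET = 241.859 × 0.9731 = 235.353 mm/month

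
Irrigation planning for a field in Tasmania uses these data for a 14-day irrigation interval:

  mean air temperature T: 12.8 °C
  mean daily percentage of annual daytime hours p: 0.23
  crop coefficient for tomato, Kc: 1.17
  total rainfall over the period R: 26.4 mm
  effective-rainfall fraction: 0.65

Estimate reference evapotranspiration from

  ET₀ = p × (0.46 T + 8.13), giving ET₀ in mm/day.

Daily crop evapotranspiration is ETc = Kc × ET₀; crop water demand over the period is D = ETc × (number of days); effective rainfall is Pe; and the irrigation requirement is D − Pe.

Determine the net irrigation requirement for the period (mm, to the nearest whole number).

ET₀ = 0.23 × (0.46 × 12.8 + 8.13) = 0.23 × 14.018 = 3.2241 mm/d
ETc = Kc × ET₀ = 1.17 × 3.2241 = 3.7722 mm/d
Crop demand D = ETc × 14 d = 3.7722 × 14 = 52.811 mm
Pe = 0.65 × 26.4 = 17.160 mm
D − Pe = 52.811 − 17.160 = 35.651 mm

36 mm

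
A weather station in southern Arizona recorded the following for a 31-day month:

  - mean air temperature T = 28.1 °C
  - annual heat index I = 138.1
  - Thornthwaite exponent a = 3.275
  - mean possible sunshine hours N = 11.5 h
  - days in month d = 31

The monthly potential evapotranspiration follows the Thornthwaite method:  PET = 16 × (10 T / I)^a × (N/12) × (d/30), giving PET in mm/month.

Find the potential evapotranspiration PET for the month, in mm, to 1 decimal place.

10T/I = 10 × 28.1 / 138.1 = 2.0348
(10T/I)^a = 2.0348^3.275 = 10.2426
Uncorrected PET = 16 × 10.2426 = 163.882 mm
Correction = (N/12)(d/30) = (11.5/12)(31/30) = 0.9903
PET = 163.882 × 0.9903 = 162.292 mm/month

162.3 mm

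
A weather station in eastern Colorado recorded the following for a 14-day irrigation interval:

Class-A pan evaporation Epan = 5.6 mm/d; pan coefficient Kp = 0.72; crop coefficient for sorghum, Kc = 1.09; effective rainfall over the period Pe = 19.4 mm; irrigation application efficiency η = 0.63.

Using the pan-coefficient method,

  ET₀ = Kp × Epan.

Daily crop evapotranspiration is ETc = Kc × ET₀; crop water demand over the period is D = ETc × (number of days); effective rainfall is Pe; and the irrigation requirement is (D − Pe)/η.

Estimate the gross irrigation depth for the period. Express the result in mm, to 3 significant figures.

66.9 mm

ET₀ = 0.72 × 5.6 = 4.0320 mm/d
ETc = Kc × ET₀ = 1.09 × 4.0320 = 4.3949 mm/d
Crop demand D = ETc × 14 d = 4.3949 × 14 = 61.529 mm
D − Pe = 61.529 − 19.4 = 42.129 mm
Gross irrigation = 42.129 / 0.63 = 66.871 mm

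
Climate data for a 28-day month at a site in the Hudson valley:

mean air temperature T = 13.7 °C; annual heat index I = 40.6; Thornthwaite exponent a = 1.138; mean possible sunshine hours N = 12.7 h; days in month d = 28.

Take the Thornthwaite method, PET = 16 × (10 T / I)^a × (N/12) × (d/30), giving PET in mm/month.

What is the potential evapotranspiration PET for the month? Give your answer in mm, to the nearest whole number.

10T/I = 10 × 13.7 / 40.6 = 3.3744
(10T/I)^a = 3.3744^1.138 = 3.9911
Uncorrected PET = 16 × 3.9911 = 63.858 mm
Correction = (N/12)(d/30) = (12.7/12)(28/30) = 0.9878
PET = 63.858 × 0.9878 = 63.079 mm/month

63 mm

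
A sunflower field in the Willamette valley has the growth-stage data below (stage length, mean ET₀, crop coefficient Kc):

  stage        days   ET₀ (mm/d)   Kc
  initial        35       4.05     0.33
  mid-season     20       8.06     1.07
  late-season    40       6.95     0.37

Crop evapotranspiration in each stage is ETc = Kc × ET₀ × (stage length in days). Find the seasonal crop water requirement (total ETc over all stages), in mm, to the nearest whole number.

initial: 0.33 × 4.05 × 35 = 46.78 mm
mid-season: 1.07 × 8.06 × 20 = 172.48 mm
late-season: 0.37 × 6.95 × 40 = 102.86 mm
Seasonal total = 322.12 mm

322 mm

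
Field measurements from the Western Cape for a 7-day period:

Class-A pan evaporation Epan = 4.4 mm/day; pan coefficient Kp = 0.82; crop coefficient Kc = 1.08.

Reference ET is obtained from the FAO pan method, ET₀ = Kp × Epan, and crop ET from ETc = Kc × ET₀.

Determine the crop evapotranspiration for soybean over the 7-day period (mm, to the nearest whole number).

ET₀ = 0.82 × 4.4 = 3.6080 mm/d
ETc = Kc × ET₀ = 1.08 × 3.6080 = 3.8966 mm/d
Over 7 days: 3.8966 × 7 = 27.276 mm

27 mm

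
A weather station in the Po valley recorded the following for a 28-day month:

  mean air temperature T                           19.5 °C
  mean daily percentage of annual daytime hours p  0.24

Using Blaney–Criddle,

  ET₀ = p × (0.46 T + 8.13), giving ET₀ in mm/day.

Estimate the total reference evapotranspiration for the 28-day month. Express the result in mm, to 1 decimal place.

ET₀ = 0.24 × (0.46 × 19.5 + 8.13) = 0.24 × 17.100 = 4.1040 mm/d
Monthly total = 4.1040 × 28 = 114.912 mm

114.9 mm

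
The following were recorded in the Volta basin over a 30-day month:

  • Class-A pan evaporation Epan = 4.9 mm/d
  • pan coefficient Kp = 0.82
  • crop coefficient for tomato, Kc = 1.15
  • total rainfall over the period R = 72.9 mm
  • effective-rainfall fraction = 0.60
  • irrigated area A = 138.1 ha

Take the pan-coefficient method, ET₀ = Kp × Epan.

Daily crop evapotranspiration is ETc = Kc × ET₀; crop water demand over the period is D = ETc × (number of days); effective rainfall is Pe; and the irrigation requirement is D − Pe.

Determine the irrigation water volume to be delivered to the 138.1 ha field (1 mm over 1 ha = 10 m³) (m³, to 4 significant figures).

ET₀ = 0.82 × 4.9 = 4.0180 mm/d
ETc = Kc × ET₀ = 1.15 × 4.0180 = 4.6207 mm/d
Crop demand D = ETc × 30 d = 4.6207 × 30 = 138.621 mm
Pe = 0.60 × 72.9 = 43.740 mm
D − Pe = 138.621 − 43.740 = 94.881 mm
Volume = 94.881 mm × 138.1 ha × 10 = 131030.7 m³

131000 m³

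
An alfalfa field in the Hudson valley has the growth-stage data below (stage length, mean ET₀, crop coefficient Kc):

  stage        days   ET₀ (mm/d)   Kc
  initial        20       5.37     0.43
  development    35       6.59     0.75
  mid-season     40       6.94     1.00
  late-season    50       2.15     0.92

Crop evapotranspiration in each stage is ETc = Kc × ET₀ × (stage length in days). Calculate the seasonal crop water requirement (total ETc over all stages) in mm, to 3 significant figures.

596 mm

initial: 0.43 × 5.37 × 20 = 46.18 mm
development: 0.75 × 6.59 × 35 = 172.99 mm
mid-season: 1.00 × 6.94 × 40 = 277.60 mm
late-season: 0.92 × 2.15 × 50 = 98.90 mm
Seasonal total = 595.67 mm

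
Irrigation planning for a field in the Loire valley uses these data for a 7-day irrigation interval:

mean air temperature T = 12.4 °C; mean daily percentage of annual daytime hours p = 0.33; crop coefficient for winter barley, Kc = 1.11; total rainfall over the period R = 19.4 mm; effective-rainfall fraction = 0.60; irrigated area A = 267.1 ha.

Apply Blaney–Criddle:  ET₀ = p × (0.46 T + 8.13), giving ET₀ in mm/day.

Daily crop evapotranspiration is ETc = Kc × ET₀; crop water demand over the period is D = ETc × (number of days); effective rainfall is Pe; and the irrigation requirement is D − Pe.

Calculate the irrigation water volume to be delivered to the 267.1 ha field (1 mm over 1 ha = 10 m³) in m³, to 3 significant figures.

63700 m³

ET₀ = 0.33 × (0.46 × 12.4 + 8.13) = 0.33 × 13.834 = 4.5652 mm/d
ETc = Kc × ET₀ = 1.11 × 4.5652 = 5.0674 mm/d
Crop demand D = ETc × 7 d = 5.0674 × 7 = 35.472 mm
Pe = 0.60 × 19.4 = 11.640 mm
D − Pe = 35.472 − 11.640 = 23.832 mm
Volume = 23.832 mm × 267.1 ha × 10 = 63655.3 m³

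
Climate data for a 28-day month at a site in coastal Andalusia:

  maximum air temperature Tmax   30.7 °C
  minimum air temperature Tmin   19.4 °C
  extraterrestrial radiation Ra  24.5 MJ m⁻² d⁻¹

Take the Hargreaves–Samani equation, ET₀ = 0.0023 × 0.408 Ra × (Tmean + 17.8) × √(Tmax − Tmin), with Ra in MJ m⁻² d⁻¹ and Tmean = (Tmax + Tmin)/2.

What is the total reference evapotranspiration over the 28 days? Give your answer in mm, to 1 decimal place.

Tmean = (30.7 + 19.4)/2 = 25.05 °C
0.408 Ra = 0.408 × 24.5 = 9.9960 mm/d equivalent
ET₀ = 0.0023 × 9.9960 × (25.05 + 17.8) × √11.3 = 0.0023 × 9.9960 × 42.85 × 3.3615 = 3.3116 mm/d
Over 28 days: 3.3116 × 28 = 92.725 mm

92.7 mm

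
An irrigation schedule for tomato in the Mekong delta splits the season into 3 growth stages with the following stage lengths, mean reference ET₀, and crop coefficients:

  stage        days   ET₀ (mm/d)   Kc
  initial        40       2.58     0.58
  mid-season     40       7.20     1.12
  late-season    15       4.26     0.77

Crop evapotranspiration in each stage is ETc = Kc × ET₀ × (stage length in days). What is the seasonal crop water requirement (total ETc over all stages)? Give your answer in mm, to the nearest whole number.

initial: 0.58 × 2.58 × 40 = 59.86 mm
mid-season: 1.12 × 7.20 × 40 = 322.56 mm
late-season: 0.77 × 4.26 × 15 = 49.20 mm
Seasonal total = 431.62 mm

432 mm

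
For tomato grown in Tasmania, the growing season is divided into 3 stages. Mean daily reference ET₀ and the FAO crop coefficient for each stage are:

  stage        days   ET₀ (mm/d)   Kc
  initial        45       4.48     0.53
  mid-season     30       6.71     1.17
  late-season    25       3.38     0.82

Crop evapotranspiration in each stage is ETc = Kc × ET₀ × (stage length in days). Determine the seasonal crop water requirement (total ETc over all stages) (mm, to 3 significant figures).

initial: 0.53 × 4.48 × 45 = 106.85 mm
mid-season: 1.17 × 6.71 × 30 = 235.52 mm
late-season: 0.82 × 3.38 × 25 = 69.29 mm
Seasonal total = 411.66 mm

412 mm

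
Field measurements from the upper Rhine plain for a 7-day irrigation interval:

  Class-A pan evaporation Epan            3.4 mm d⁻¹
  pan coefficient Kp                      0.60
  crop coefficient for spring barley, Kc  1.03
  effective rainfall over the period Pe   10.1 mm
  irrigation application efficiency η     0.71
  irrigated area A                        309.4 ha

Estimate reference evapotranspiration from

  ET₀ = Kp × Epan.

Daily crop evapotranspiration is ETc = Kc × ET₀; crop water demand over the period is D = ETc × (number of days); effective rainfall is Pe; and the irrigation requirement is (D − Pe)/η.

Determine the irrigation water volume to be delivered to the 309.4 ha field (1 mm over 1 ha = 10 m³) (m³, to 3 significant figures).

20100 m³

ET₀ = 0.60 × 3.4 = 2.0400 mm/d
ETc = Kc × ET₀ = 1.03 × 2.0400 = 2.1012 mm/d
Crop demand D = ETc × 7 d = 2.1012 × 7 = 14.708 mm
D − Pe = 14.708 − 10.1 = 4.608 mm
Gross irrigation = 4.608 / 0.71 = 6.490 mm
Volume = 6.490 mm × 309.4 ha × 10 = 20080.1 m³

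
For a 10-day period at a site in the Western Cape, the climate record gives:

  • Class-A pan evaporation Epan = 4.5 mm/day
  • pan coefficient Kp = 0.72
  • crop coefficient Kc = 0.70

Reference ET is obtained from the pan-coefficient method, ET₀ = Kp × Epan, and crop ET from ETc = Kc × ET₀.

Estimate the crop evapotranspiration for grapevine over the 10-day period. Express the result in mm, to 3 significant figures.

ET₀ = 0.72 × 4.5 = 3.2400 mm/d
ETc = Kc × ET₀ = 0.70 × 3.2400 = 2.2680 mm/d
Over 10 days: 2.2680 × 10 = 22.680 mm

22.7 mm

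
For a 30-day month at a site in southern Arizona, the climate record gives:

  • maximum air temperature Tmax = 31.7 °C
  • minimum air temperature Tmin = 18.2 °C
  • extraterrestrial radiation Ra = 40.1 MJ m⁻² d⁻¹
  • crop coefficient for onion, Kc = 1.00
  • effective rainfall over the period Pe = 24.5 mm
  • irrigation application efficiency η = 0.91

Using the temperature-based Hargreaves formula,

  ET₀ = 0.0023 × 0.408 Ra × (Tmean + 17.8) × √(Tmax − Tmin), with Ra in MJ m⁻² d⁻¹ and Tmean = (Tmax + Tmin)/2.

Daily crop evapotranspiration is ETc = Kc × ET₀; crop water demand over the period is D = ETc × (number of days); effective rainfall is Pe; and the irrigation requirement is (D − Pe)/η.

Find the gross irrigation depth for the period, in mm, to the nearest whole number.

168 mm

Tmean = (31.7 + 18.2)/2 = 24.95 °C
0.408 Ra = 0.408 × 40.1 = 16.3608 mm/d equivalent
ET₀ = 0.0023 × 16.3608 × (24.95 + 17.8) × √13.5 = 0.0023 × 16.3608 × 42.75 × 3.6742 = 5.9106 mm/d
ETc = Kc × ET₀ = 1.00 × 5.9106 = 5.9106 mm/d
Crop demand D = ETc × 30 d = 5.9106 × 30 = 177.318 mm
D − Pe = 177.318 − 24.5 = 152.818 mm
Gross irrigation = 152.818 / 0.91 = 167.932 mm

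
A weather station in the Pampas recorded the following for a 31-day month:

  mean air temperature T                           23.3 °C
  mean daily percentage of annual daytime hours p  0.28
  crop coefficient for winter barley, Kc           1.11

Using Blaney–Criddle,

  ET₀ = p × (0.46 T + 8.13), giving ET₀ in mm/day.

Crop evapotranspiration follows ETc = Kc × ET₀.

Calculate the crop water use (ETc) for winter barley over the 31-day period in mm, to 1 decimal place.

181.6 mm

ET₀ = 0.28 × (0.46 × 23.3 + 8.13) = 0.28 × 18.848 = 5.2774 mm/d
ETc = Kc × ET₀ = 1.11 × 5.2774 = 5.8579 mm/d
Over 31 days: 5.8579 × 31 = 181.595 mm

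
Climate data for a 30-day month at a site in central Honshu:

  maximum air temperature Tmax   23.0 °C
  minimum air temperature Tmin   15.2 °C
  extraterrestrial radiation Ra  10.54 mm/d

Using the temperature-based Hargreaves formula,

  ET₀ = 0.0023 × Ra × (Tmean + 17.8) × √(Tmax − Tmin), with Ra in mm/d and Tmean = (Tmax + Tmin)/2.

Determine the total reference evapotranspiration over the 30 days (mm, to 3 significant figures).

Tmean = (23.0 + 15.2)/2 = 19.10 °C
ET₀ = 0.0023 × 10.54 × (19.10 + 17.8) × √7.8 = 0.0023 × 10.54 × 36.90 × 2.7928 = 2.4982 mm/d
Over 30 days: 2.4982 × 30 = 74.946 mm

74.9 mm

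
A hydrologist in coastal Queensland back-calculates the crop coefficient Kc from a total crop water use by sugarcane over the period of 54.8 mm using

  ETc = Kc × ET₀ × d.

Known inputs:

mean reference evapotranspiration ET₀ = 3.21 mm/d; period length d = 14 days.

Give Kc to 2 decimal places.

ETc = Kc × ET₀ × d  ⇒  Kc = ETc / (ET₀ × d)
Kc = 54.8 / (3.21 × 14) = 54.8 / 44.94 = 1.2194

1.22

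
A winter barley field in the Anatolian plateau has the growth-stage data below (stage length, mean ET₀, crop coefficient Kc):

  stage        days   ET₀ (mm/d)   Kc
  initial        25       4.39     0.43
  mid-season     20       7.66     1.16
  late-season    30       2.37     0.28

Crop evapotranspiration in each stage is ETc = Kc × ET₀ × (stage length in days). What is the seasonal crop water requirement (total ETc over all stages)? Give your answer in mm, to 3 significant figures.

245 mm

initial: 0.43 × 4.39 × 25 = 47.19 mm
mid-season: 1.16 × 7.66 × 20 = 177.71 mm
late-season: 0.28 × 2.37 × 30 = 19.91 mm
Seasonal total = 244.81 mm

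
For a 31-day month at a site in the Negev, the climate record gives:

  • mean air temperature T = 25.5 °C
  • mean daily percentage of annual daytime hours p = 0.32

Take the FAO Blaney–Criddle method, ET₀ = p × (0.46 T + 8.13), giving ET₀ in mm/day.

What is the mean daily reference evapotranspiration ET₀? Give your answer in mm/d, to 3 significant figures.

6.36 mm/d

ET₀ = 0.32 × (0.46 × 25.5 + 8.13) = 0.32 × 19.860 = 6.3552 mm/d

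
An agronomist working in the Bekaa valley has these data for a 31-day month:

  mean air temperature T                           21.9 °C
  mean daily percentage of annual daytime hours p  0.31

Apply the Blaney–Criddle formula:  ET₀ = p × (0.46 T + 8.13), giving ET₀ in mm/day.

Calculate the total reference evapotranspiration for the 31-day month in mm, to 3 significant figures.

ET₀ = 0.31 × (0.46 × 21.9 + 8.13) = 0.31 × 18.204 = 5.6432 mm/d
Monthly total = 5.6432 × 31 = 174.939 mm

175 mm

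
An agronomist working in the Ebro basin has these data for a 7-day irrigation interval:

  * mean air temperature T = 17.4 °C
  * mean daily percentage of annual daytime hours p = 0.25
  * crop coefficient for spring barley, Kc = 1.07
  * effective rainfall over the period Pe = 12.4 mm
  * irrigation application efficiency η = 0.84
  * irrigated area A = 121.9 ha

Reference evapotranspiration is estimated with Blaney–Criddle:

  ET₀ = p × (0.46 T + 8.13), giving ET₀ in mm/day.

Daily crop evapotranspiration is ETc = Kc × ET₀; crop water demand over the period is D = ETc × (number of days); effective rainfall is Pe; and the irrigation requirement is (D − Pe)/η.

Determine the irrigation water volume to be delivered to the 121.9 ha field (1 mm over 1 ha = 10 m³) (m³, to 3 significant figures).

ET₀ = 0.25 × (0.46 × 17.4 + 8.13) = 0.25 × 16.134 = 4.0335 mm/d
ETc = Kc × ET₀ = 1.07 × 4.0335 = 4.3158 mm/d
Crop demand D = ETc × 7 d = 4.3158 × 7 = 30.211 mm
D − Pe = 30.211 − 12.4 = 17.811 mm
Gross irrigation = 17.811 / 0.84 = 21.204 mm
Volume = 21.204 mm × 121.9 ha × 10 = 25847.7 m³

25800 m³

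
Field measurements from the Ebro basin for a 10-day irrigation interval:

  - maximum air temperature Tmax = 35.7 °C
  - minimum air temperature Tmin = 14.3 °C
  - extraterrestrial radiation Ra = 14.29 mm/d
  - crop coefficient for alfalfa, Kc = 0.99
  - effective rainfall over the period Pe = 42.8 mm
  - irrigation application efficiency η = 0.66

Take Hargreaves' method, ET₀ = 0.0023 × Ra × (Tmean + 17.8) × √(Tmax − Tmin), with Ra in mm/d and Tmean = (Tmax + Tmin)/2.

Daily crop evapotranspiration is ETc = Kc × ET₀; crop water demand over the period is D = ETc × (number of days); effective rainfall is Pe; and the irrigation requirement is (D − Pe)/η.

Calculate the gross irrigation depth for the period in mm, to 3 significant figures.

Tmean = (35.7 + 14.3)/2 = 25.00 °C
ET₀ = 0.0023 × 14.29 × (25.00 + 17.8) × √21.4 = 0.0023 × 14.29 × 42.80 × 4.6260 = 6.5074 mm/d
ETc = Kc × ET₀ = 0.99 × 6.5074 = 6.4423 mm/d
Crop demand D = ETc × 10 d = 6.4423 × 10 = 64.423 mm
D − Pe = 64.423 − 42.8 = 21.623 mm
Gross irrigation = 21.623 / 0.66 = 32.762 mm

32.8 mm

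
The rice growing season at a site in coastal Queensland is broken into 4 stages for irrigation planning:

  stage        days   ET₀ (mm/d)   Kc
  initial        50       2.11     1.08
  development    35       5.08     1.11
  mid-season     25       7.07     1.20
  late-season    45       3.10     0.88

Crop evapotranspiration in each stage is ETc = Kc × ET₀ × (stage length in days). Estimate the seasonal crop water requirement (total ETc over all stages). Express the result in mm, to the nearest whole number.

initial: 1.08 × 2.11 × 50 = 113.94 mm
development: 1.11 × 5.08 × 35 = 197.36 mm
mid-season: 1.20 × 7.07 × 25 = 212.10 mm
late-season: 0.88 × 3.10 × 45 = 122.76 mm
Seasonal total = 646.16 mm

646 mm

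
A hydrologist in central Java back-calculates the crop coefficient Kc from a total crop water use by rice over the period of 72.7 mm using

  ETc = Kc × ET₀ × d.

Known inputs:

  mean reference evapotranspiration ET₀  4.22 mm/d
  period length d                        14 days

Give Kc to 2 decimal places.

ETc = Kc × ET₀ × d  ⇒  Kc = ETc / (ET₀ × d)
Kc = 72.7 / (4.22 × 14) = 72.7 / 59.08 = 1.2305

1.23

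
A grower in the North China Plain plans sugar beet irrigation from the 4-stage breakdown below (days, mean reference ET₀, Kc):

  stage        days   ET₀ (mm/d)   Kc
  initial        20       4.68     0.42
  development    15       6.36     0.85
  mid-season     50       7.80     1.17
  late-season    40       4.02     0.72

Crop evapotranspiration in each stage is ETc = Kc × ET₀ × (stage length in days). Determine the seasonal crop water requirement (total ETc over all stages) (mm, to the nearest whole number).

692 mm

initial: 0.42 × 4.68 × 20 = 39.31 mm
development: 0.85 × 6.36 × 15 = 81.09 mm
mid-season: 1.17 × 7.80 × 50 = 456.30 mm
late-season: 0.72 × 4.02 × 40 = 115.78 mm
Seasonal total = 692.48 mm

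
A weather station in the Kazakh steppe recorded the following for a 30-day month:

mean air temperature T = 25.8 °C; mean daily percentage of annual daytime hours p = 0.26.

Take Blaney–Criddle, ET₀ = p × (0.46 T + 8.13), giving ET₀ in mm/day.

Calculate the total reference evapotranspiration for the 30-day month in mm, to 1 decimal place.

ET₀ = 0.26 × (0.46 × 25.8 + 8.13) = 0.26 × 19.998 = 5.1995 mm/d
Monthly total = 5.1995 × 30 = 155.985 mm

156.0 mm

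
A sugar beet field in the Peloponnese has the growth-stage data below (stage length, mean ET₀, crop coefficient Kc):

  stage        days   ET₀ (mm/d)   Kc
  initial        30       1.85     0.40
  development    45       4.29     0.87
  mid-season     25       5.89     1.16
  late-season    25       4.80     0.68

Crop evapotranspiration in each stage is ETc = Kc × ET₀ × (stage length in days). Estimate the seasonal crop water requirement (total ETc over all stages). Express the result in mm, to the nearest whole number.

443 mm

initial: 0.40 × 1.85 × 30 = 22.20 mm
development: 0.87 × 4.29 × 45 = 167.95 mm
mid-season: 1.16 × 5.89 × 25 = 170.81 mm
late-season: 0.68 × 4.80 × 25 = 81.60 mm
Seasonal total = 442.56 mm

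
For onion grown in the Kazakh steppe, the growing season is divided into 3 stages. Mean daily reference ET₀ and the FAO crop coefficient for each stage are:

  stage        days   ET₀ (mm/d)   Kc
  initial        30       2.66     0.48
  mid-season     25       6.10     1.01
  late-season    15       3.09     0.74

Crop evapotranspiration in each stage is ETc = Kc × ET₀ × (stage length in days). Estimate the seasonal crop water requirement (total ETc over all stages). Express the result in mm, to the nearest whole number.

227 mm

initial: 0.48 × 2.66 × 30 = 38.30 mm
mid-season: 1.01 × 6.10 × 25 = 154.03 mm
late-season: 0.74 × 3.09 × 15 = 34.30 mm
Seasonal total = 226.63 mm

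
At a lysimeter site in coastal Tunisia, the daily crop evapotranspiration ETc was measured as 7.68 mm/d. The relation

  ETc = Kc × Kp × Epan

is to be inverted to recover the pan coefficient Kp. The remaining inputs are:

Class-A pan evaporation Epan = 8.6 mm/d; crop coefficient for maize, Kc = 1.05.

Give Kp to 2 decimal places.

0.85

ETc = Kc × Kp × Epan  ⇒  Kp = ETc / (Kc × Epan)
Kp = 7.68 / (1.05 × 8.6) = 7.68 / 9.030 = 0.8505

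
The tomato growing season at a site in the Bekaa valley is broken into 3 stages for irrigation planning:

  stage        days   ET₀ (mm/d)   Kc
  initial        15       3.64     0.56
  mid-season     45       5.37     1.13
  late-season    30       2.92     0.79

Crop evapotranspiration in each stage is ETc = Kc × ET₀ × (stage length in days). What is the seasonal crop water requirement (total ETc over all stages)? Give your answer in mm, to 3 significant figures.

initial: 0.56 × 3.64 × 15 = 30.58 mm
mid-season: 1.13 × 5.37 × 45 = 273.06 mm
late-season: 0.79 × 2.92 × 30 = 69.20 mm
Seasonal total = 372.84 mm

373 mm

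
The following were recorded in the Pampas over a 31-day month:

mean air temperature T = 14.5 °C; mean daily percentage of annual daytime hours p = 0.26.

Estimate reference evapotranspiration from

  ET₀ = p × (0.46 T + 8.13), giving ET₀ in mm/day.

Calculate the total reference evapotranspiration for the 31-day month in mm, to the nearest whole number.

119 mm

ET₀ = 0.26 × (0.46 × 14.5 + 8.13) = 0.26 × 14.800 = 3.8480 mm/d
Monthly total = 3.8480 × 31 = 119.288 mm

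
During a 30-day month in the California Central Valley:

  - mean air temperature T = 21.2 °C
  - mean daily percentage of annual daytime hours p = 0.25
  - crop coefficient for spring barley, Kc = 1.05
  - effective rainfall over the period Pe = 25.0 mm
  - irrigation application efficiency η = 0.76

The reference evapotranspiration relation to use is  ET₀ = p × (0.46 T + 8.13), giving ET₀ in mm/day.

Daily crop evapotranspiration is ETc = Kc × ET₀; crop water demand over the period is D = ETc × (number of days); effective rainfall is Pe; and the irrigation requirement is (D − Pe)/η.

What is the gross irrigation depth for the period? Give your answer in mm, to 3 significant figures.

ET₀ = 0.25 × (0.46 × 21.2 + 8.13) = 0.25 × 17.882 = 4.4705 mm/d
ETc = Kc × ET₀ = 1.05 × 4.4705 = 4.6940 mm/d
Crop demand D = ETc × 30 d = 4.6940 × 30 = 140.820 mm
D − Pe = 140.820 − 25.0 = 115.820 mm
Gross irrigation = 115.820 / 0.76 = 152.395 mm

152 mm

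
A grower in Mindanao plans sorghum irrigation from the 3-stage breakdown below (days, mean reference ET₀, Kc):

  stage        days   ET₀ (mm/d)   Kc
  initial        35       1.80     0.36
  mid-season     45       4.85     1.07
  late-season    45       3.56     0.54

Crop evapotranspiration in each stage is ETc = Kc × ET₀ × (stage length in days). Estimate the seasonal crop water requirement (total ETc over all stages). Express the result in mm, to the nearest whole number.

343 mm

initial: 0.36 × 1.80 × 35 = 22.68 mm
mid-season: 1.07 × 4.85 × 45 = 233.53 mm
late-season: 0.54 × 3.56 × 45 = 86.51 mm
Seasonal total = 342.72 mm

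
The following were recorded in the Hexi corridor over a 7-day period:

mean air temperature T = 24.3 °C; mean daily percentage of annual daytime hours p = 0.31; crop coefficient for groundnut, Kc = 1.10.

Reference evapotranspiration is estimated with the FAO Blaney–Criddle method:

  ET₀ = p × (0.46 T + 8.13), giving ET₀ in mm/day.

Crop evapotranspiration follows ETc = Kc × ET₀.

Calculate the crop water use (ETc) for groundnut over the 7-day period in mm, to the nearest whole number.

46 mm

ET₀ = 0.31 × (0.46 × 24.3 + 8.13) = 0.31 × 19.308 = 5.9855 mm/d
ETc = Kc × ET₀ = 1.10 × 5.9855 = 6.5841 mm/d
Over 7 days: 6.5841 × 7 = 46.089 mm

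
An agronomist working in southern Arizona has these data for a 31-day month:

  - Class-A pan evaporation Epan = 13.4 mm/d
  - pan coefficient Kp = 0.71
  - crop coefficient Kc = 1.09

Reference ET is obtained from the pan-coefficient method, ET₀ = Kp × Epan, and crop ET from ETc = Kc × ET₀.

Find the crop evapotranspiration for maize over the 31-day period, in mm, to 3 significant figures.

ET₀ = 0.71 × 13.4 = 9.5140 mm/d
ETc = Kc × ET₀ = 1.09 × 9.5140 = 10.3703 mm/d
Over 31 days: 10.3703 × 31 = 321.479 mm

321 mm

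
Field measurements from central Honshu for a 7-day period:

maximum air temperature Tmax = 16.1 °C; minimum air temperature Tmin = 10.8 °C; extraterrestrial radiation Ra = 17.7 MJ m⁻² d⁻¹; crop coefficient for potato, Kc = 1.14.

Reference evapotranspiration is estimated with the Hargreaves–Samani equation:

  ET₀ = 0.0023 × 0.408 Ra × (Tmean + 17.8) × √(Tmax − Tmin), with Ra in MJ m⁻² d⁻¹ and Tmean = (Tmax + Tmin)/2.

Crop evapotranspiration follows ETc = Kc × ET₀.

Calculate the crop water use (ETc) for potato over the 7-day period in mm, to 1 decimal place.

9.5 mm

Tmean = (16.1 + 10.8)/2 = 13.45 °C
0.408 Ra = 0.408 × 17.7 = 7.2216 mm/d equivalent
ET₀ = 0.0023 × 7.2216 × (13.45 + 17.8) × √5.3 = 0.0023 × 7.2216 × 31.25 × 2.3022 = 1.1950 mm/d
ETc = Kc × ET₀ = 1.14 × 1.1950 = 1.3623 mm/d
Over 7 days: 1.3623 × 7 = 9.536 mm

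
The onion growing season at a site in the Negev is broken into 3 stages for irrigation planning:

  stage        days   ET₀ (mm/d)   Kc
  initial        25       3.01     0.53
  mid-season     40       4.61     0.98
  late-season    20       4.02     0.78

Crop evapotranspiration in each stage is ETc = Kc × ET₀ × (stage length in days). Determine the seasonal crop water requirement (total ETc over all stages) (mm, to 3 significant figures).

initial: 0.53 × 3.01 × 25 = 39.88 mm
mid-season: 0.98 × 4.61 × 40 = 180.71 mm
late-season: 0.78 × 4.02 × 20 = 62.71 mm
Seasonal total = 283.30 mm

283 mm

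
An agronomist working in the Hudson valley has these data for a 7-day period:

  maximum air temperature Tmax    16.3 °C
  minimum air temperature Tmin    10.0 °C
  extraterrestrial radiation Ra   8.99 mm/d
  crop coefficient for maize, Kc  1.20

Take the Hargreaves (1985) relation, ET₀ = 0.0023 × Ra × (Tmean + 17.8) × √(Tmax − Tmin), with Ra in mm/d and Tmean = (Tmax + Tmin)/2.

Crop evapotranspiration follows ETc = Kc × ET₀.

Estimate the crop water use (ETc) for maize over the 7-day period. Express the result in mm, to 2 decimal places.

13.49 mm

Tmean = (16.3 + 10.0)/2 = 13.15 °C
ET₀ = 0.0023 × 8.99 × (13.15 + 17.8) × √6.3 = 0.0023 × 8.99 × 30.95 × 2.5100 = 1.6063 mm/d
ETc = Kc × ET₀ = 1.20 × 1.6063 = 1.9276 mm/d
Over 7 days: 1.9276 × 7 = 13.493 mm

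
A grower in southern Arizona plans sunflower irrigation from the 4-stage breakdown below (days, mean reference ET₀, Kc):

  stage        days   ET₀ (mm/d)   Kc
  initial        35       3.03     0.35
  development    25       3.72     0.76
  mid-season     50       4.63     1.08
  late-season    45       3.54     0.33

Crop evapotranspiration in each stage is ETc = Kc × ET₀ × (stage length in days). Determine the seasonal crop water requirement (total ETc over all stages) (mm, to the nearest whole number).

410 mm

initial: 0.35 × 3.03 × 35 = 37.12 mm
development: 0.76 × 3.72 × 25 = 70.68 mm
mid-season: 1.08 × 4.63 × 50 = 250.02 mm
late-season: 0.33 × 3.54 × 45 = 52.57 mm
Seasonal total = 410.39 mm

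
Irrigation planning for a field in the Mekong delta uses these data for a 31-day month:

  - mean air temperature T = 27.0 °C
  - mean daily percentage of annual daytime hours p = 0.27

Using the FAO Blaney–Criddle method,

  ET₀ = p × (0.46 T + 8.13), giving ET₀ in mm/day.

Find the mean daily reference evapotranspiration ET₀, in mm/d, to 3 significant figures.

5.55 mm/d

ET₀ = 0.27 × (0.46 × 27.0 + 8.13) = 0.27 × 20.550 = 5.5485 mm/d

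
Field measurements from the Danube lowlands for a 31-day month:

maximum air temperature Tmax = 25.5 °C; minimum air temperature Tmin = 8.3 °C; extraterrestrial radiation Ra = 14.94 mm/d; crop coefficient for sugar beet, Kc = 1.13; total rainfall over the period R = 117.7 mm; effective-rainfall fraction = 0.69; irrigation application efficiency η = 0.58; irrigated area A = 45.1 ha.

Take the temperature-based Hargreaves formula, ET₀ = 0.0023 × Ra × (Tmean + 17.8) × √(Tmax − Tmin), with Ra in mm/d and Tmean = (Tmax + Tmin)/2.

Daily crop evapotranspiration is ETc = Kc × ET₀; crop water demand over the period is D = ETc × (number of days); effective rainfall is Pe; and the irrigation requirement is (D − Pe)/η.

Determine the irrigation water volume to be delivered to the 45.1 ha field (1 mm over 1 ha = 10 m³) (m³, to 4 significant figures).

71550 m³

Tmean = (25.5 + 8.3)/2 = 16.90 °C
ET₀ = 0.0023 × 14.94 × (16.90 + 17.8) × √17.2 = 0.0023 × 14.94 × 34.70 × 4.1473 = 4.9451 mm/d
ETc = Kc × ET₀ = 1.13 × 4.9451 = 5.5880 mm/d
Crop demand D = ETc × 31 d = 5.5880 × 31 = 173.228 mm
Pe = 0.69 × 117.7 = 81.213 mm
D − Pe = 173.228 − 81.213 = 92.015 mm
Gross irrigation = 92.015 / 0.58 = 158.647 mm
Volume = 158.647 mm × 45.1 ha × 10 = 71549.8 m³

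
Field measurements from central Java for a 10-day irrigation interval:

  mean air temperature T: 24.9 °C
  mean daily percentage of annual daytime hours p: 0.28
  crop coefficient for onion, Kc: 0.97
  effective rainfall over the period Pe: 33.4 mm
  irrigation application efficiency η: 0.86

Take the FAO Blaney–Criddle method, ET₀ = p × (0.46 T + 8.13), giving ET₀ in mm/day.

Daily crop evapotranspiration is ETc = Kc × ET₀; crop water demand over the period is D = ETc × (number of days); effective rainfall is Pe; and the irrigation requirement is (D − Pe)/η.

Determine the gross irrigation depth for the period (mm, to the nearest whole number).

ET₀ = 0.28 × (0.46 × 24.9 + 8.13) = 0.28 × 19.584 = 5.4835 mm/d
ETc = Kc × ET₀ = 0.97 × 5.4835 = 5.3190 mm/d
Crop demand D = ETc × 10 d = 5.3190 × 10 = 53.190 mm
D − Pe = 53.190 − 33.4 = 19.790 mm
Gross irrigation = 19.790 / 0.86 = 23.012 mm

23 mm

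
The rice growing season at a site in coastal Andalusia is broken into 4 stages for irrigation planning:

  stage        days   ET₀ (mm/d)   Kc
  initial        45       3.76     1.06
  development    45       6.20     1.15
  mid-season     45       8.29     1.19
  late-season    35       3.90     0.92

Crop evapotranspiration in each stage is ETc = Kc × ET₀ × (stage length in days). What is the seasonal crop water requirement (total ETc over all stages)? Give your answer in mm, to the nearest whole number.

1070 mm

initial: 1.06 × 3.76 × 45 = 179.35 mm
development: 1.15 × 6.20 × 45 = 320.85 mm
mid-season: 1.19 × 8.29 × 45 = 443.93 mm
late-season: 0.92 × 3.90 × 35 = 125.58 mm
Seasonal total = 1069.71 mm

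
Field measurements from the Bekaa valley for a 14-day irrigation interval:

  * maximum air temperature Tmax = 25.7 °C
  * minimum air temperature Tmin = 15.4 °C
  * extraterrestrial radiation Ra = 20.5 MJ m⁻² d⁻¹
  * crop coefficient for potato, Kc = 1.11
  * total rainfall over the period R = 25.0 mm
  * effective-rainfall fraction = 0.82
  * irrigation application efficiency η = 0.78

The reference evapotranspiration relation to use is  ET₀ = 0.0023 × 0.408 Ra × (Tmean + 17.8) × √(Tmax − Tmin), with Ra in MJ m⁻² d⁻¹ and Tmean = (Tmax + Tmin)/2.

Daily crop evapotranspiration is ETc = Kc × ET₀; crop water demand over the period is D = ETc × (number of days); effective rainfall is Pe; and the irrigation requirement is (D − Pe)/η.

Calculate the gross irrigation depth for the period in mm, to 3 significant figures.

20.9 mm

Tmean = (25.7 + 15.4)/2 = 20.55 °C
0.408 Ra = 0.408 × 20.5 = 8.3640 mm/d equivalent
ET₀ = 0.0023 × 8.3640 × (20.55 + 17.8) × √10.3 = 0.0023 × 8.3640 × 38.35 × 3.2094 = 2.3677 mm/d
ETc = Kc × ET₀ = 1.11 × 2.3677 = 2.6281 mm/d
Crop demand D = ETc × 14 d = 2.6281 × 14 = 36.793 mm
Pe = 0.82 × 25.0 = 20.500 mm
D − Pe = 36.793 − 20.500 = 16.293 mm
Gross irrigation = 16.293 / 0.78 = 20.888 mm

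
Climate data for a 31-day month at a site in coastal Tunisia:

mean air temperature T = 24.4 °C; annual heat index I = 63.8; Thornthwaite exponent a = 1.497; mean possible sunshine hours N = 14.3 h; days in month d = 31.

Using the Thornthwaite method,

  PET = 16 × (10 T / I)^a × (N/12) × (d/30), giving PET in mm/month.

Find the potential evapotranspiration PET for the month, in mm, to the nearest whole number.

10T/I = 10 × 24.4 / 63.8 = 3.8245
(10T/I)^a = 3.8245^1.497 = 7.4493
Uncorrected PET = 16 × 7.4493 = 119.189 mm
Correction = (N/12)(d/30) = (14.3/12)(31/30) = 1.2314
PET = 119.189 × 1.2314 = 146.769 mm/month

147 mm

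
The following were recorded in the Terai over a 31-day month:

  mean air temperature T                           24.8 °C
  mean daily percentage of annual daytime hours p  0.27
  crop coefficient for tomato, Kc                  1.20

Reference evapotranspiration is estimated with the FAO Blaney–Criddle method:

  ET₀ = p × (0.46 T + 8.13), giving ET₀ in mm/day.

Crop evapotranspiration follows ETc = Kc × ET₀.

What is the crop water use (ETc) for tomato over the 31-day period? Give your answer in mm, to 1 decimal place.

ET₀ = 0.27 × (0.46 × 24.8 + 8.13) = 0.27 × 19.538 = 5.2753 mm/d
ETc = Kc × ET₀ = 1.20 × 5.2753 = 6.3304 mm/d
Over 31 days: 6.3304 × 31 = 196.242 mm

196.2 mm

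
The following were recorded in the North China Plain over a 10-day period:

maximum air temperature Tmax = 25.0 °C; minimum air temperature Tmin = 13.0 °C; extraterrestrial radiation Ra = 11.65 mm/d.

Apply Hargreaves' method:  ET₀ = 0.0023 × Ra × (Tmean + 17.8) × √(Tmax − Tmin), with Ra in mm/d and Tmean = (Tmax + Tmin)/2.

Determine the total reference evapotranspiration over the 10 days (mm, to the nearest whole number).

Tmean = (25.0 + 13.0)/2 = 19.00 °C
ET₀ = 0.0023 × 11.65 × (19.00 + 17.8) × √12.0 = 0.0023 × 11.65 × 36.80 × 3.4641 = 3.4158 mm/d
Over 10 days: 3.4158 × 10 = 34.158 mm

34 mm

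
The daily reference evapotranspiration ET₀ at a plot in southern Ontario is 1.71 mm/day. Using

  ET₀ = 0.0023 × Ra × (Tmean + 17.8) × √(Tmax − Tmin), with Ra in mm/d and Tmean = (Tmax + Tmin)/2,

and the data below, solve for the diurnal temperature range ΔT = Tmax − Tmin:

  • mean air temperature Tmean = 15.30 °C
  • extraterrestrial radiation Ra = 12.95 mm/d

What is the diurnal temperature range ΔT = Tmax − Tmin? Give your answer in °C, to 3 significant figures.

√ΔT = ET₀ / [0.0023 × Ra × (Tmean+17.8)] = 1.71 / (0.0023 × 12.95 × 33.10) = 1.7345
ΔT = 1.7345² = 3.008 °C

3.01 °C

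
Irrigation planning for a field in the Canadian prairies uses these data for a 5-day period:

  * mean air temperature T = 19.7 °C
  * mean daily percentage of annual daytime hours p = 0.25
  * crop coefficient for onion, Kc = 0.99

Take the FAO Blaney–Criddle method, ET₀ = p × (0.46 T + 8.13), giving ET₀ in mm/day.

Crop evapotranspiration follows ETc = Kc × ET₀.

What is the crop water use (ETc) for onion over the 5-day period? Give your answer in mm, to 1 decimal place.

21.3 mm

ET₀ = 0.25 × (0.46 × 19.7 + 8.13) = 0.25 × 17.192 = 4.2980 mm/d
ETc = Kc × ET₀ = 0.99 × 4.2980 = 4.2550 mm/d
Over 5 days: 4.2550 × 5 = 21.275 mm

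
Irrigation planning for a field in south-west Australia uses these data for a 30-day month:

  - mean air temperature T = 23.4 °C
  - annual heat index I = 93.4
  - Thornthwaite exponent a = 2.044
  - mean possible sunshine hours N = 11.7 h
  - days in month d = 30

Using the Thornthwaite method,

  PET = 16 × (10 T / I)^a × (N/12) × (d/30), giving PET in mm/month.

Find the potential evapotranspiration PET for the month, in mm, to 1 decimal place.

102.0 mm

10T/I = 10 × 23.4 / 93.4 = 2.5054
(10T/I)^a = 2.5054^2.044 = 6.5359
Uncorrected PET = 16 × 6.5359 = 104.574 mm
Correction = (N/12)(d/30) = (11.7/12)(30/30) = 0.9750
PET = 104.574 × 0.9750 = 101.960 mm/month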